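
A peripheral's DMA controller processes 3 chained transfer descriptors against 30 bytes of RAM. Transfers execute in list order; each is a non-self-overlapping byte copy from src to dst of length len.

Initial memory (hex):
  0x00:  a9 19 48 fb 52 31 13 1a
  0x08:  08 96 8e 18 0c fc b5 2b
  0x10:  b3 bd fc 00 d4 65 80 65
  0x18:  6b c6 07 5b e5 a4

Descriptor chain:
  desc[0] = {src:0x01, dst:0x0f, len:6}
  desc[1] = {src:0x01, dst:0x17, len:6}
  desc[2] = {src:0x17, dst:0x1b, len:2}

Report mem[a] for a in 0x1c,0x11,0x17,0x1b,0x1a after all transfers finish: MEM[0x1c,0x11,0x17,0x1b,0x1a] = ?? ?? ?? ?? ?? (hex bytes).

MEM[0x1c,0x11,0x17,0x1b,0x1a] = 48 fb 19 19 52

D0: mem[0x0f..0x14] <- [19 48 fb 52 31 13]
D1: mem[0x17..0x1c] <- [19 48 fb 52 31 13]
D2: mem[0x1b..0x1c] <- [19 48]
query mem[0x1c]=0x48, mem[0x11]=0xfb, mem[0x17]=0x19, mem[0x1b]=0x19, mem[0x1a]=0x52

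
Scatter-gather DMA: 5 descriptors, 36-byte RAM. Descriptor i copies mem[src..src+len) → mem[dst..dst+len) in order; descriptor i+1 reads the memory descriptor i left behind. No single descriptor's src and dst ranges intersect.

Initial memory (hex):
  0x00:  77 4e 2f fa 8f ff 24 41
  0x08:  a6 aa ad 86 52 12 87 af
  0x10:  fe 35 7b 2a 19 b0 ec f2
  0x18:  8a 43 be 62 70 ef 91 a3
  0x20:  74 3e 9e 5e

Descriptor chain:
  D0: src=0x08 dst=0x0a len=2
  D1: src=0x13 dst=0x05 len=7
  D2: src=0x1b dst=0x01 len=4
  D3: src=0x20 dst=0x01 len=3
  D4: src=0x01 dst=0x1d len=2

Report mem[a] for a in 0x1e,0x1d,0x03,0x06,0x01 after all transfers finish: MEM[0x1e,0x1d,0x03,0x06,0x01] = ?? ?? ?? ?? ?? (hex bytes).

[0] 0x08->0x0a len=2 : a6 aa
[1] 0x13->0x05 len=7 : 2a 19 b0 ec f2 8a 43
[2] 0x1b->0x01 len=4 : 62 70 ef 91
[3] 0x20->0x01 len=3 : 74 3e 9e
[4] 0x01->0x1d len=2 : 74 3e
query mem[0x1e]=0x3e, mem[0x1d]=0x74, mem[0x03]=0x9e, mem[0x06]=0x19, mem[0x01]=0x74

MEM[0x1e,0x1d,0x03,0x06,0x01] = 3e 74 9e 19 74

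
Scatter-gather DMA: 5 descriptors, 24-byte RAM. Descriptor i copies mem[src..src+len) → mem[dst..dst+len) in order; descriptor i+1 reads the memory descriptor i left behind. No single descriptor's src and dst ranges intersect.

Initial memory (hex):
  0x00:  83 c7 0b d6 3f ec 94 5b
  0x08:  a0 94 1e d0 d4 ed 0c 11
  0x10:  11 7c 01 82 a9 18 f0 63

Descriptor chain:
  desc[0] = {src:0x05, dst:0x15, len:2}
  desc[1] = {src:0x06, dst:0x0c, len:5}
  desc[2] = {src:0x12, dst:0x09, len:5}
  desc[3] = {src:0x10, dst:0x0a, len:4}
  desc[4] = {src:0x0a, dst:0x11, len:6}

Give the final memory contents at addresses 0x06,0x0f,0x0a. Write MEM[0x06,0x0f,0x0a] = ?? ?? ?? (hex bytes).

MEM[0x06,0x0f,0x0a] = 94 94 1e

[0] 0x05->0x15 len=2 : ec 94
[1] 0x06->0x0c len=5 : 94 5b a0 94 1e
[2] 0x12->0x09 len=5 : 01 82 a9 ec 94
[3] 0x10->0x0a len=4 : 1e 7c 01 82
[4] 0x0a->0x11 len=6 : 1e 7c 01 82 a0 94
query mem[0x06]=0x94, mem[0x0f]=0x94, mem[0x0a]=0x1e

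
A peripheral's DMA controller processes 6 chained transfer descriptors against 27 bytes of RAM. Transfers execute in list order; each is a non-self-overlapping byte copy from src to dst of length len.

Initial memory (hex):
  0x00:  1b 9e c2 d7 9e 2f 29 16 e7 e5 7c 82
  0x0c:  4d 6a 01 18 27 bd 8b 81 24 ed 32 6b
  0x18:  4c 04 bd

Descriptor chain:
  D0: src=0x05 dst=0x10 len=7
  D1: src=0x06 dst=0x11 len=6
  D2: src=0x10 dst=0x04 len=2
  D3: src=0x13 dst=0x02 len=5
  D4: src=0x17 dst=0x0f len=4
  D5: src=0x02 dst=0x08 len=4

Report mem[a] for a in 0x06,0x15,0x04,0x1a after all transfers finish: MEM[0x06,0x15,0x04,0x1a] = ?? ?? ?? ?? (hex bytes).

#0 dst[0x10+7] := {0x2f,0x29,0x16,0xe7,0xe5,0x7c,0x82}
#1 dst[0x11+6] := {0x29,0x16,0xe7,0xe5,0x7c,0x82}
#2 dst[0x04+2] := {0x2f,0x29}
#3 dst[0x02+5] := {0xe7,0xe5,0x7c,0x82,0x6b}
#4 dst[0x0f+4] := {0x6b,0x4c,0x04,0xbd}
#5 dst[0x08+4] := {0xe7,0xe5,0x7c,0x82}
query mem[0x06]=0x6b, mem[0x15]=0x7c, mem[0x04]=0x7c, mem[0x1a]=0xbd

MEM[0x06,0x15,0x04,0x1a] = 6b 7c 7c bd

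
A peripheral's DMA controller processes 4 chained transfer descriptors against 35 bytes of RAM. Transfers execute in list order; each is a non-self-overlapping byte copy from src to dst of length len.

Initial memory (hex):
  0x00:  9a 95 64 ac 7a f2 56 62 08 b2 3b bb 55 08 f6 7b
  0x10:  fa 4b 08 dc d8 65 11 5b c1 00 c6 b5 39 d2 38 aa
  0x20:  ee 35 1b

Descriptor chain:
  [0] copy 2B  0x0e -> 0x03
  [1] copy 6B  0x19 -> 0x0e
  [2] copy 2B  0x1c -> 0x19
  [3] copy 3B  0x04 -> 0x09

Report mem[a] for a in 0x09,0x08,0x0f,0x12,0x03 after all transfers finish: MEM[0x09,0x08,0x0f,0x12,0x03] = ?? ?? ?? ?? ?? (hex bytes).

MEM[0x09,0x08,0x0f,0x12,0x03] = 7b 08 c6 d2 f6

D0: mem[0x03..0x04] <- [f6 7b]
D1: mem[0x0e..0x13] <- [00 c6 b5 39 d2 38]
D2: mem[0x19..0x1a] <- [39 d2]
D3: mem[0x09..0x0b] <- [7b f2 56]
query mem[0x09]=0x7b, mem[0x08]=0x08, mem[0x0f]=0xc6, mem[0x12]=0xd2, mem[0x03]=0xf6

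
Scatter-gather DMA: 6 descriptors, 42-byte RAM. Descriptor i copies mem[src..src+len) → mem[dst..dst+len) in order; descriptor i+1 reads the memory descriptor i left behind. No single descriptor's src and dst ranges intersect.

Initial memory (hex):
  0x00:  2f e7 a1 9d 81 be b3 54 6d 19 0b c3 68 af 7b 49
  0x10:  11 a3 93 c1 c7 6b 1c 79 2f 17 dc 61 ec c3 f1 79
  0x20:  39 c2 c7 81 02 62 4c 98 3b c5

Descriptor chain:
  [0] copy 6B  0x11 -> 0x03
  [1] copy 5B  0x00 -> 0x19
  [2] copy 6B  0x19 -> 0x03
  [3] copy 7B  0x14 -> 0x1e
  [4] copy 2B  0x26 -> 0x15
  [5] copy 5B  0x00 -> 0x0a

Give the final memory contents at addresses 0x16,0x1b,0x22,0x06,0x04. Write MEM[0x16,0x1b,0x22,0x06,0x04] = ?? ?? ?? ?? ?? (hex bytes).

MEM[0x16,0x1b,0x22,0x06,0x04] = 98 a1 2f a3 e7

[0] 0x11->0x03 len=6 : a3 93 c1 c7 6b 1c
[1] 0x00->0x19 len=5 : 2f e7 a1 a3 93
[2] 0x19->0x03 len=6 : 2f e7 a1 a3 93 f1
[3] 0x14->0x1e len=7 : c7 6b 1c 79 2f 2f e7
[4] 0x26->0x15 len=2 : 4c 98
[5] 0x00->0x0a len=5 : 2f e7 a1 2f e7
query mem[0x16]=0x98, mem[0x1b]=0xa1, mem[0x22]=0x2f, mem[0x06]=0xa3, mem[0x04]=0xe7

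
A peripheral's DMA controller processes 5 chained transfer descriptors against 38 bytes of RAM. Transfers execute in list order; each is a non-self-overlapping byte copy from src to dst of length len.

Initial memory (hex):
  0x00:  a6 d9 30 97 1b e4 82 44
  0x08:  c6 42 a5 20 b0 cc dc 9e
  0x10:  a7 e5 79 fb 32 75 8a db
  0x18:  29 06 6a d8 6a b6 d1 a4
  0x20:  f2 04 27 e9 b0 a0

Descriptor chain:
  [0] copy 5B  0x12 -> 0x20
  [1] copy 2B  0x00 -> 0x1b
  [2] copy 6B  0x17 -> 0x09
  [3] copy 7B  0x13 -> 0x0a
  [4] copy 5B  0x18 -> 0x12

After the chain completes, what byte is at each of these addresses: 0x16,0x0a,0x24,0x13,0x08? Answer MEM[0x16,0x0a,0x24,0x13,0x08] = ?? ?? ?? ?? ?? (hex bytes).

MEM[0x16,0x0a,0x24,0x13,0x08] = d9 fb 8a 06 c6

[0] 0x12->0x20 len=5 : 79 fb 32 75 8a
[1] 0x00->0x1b len=2 : a6 d9
[2] 0x17->0x09 len=6 : db 29 06 6a a6 d9
[3] 0x13->0x0a len=7 : fb 32 75 8a db 29 06
[4] 0x18->0x12 len=5 : 29 06 6a a6 d9
query mem[0x16]=0xd9, mem[0x0a]=0xfb, mem[0x24]=0x8a, mem[0x13]=0x06, mem[0x08]=0xc6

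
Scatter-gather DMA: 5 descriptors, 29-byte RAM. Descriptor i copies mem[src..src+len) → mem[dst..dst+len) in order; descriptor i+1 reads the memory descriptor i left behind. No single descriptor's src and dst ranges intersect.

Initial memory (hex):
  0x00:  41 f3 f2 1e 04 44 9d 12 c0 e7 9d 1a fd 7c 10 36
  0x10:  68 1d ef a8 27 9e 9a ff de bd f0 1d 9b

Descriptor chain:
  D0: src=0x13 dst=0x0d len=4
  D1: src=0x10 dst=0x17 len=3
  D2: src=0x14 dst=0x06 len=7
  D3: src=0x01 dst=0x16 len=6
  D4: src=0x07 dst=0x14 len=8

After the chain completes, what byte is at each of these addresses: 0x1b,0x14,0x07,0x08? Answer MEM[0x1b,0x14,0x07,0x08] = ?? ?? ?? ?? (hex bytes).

#0 dst[0x0d+4] := {0xa8,0x27,0x9e,0x9a}
#1 dst[0x17+3] := {0x9a,0x1d,0xef}
#2 dst[0x06+7] := {0x27,0x9e,0x9a,0x9a,0x1d,0xef,0xf0}
#3 dst[0x16+6] := {0xf3,0xf2,0x1e,0x04,0x44,0x27}
#4 dst[0x14+8] := {0x9e,0x9a,0x9a,0x1d,0xef,0xf0,0xa8,0x27}
query mem[0x1b]=0x27, mem[0x14]=0x9e, mem[0x07]=0x9e, mem[0x08]=0x9a

MEM[0x1b,0x14,0x07,0x08] = 27 9e 9e 9a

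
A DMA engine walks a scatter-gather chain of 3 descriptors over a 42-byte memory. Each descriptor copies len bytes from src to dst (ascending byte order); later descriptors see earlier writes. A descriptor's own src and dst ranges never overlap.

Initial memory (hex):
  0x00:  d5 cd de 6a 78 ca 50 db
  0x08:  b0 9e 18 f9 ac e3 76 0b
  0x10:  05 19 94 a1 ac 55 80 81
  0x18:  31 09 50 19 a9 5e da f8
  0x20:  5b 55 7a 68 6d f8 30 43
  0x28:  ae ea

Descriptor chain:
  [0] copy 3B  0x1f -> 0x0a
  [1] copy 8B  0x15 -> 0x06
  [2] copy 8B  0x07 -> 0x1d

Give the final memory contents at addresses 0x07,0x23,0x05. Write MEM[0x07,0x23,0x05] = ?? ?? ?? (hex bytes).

MEM[0x07,0x23,0x05] = 80 a9 ca

[0] 0x1f->0x0a len=3 : f8 5b 55
[1] 0x15->0x06 len=8 : 55 80 81 31 09 50 19 a9
[2] 0x07->0x1d len=8 : 80 81 31 09 50 19 a9 76
query mem[0x07]=0x80, mem[0x23]=0xa9, mem[0x05]=0xca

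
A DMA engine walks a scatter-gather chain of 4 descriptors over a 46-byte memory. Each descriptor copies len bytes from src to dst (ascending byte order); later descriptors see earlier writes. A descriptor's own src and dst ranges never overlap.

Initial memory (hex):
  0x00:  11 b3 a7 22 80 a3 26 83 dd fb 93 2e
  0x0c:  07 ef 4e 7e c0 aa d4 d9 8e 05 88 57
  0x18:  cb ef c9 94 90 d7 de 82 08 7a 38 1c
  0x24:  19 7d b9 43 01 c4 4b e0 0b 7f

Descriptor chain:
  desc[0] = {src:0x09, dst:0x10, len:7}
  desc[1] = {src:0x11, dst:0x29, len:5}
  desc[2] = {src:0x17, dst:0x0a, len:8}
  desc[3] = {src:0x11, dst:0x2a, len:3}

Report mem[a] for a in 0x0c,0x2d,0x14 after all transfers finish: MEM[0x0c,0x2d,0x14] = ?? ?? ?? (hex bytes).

  after D0: wrote 7B at 0x10 = fb932e07ef4e7e
  after D1: wrote 5B at 0x29 = 932e07ef4e
  after D2: wrote 8B at 0x0a = 57cbefc99490d7de
  after D3: wrote 3B at 0x2a = de2e07
query mem[0x0c]=0xef, mem[0x2d]=0x4e, mem[0x14]=0xef

MEM[0x0c,0x2d,0x14] = ef 4e ef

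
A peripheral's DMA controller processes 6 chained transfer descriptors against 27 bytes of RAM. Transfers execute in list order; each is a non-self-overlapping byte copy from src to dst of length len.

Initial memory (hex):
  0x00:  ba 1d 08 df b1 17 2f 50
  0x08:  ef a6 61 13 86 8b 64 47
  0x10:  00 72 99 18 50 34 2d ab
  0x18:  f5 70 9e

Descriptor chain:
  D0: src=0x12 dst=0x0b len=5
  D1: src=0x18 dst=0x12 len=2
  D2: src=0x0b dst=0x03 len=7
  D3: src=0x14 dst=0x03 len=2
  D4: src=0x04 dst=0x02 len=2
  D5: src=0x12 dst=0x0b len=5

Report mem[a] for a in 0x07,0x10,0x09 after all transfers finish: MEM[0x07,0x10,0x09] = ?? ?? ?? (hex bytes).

#0 dst[0x0b+5] := {0x99,0x18,0x50,0x34,0x2d}
#1 dst[0x12+2] := {0xf5,0x70}
#2 dst[0x03+7] := {0x99,0x18,0x50,0x34,0x2d,0x00,0x72}
#3 dst[0x03+2] := {0x50,0x34}
#4 dst[0x02+2] := {0x34,0x50}
#5 dst[0x0b+5] := {0xf5,0x70,0x50,0x34,0x2d}
query mem[0x07]=0x2d, mem[0x10]=0x00, mem[0x09]=0x72

MEM[0x07,0x10,0x09] = 2d 00 72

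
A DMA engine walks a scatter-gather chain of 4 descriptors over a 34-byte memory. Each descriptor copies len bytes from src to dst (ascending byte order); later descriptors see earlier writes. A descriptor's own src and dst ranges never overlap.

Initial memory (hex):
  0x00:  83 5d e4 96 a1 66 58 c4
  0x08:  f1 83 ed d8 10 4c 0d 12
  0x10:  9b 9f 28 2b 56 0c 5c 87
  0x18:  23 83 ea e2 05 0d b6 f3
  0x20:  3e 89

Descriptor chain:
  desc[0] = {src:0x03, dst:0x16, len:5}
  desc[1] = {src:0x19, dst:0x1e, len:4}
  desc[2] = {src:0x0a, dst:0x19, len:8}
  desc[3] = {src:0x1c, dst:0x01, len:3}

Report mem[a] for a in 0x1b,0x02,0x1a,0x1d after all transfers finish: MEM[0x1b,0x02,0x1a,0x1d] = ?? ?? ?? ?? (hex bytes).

  after D0: wrote 5B at 0x16 = 96a16658c4
  after D1: wrote 4B at 0x1e = 58c4e205
  after D2: wrote 8B at 0x19 = edd8104c0d129b9f
  after D3: wrote 3B at 0x01 = 4c0d12
query mem[0x1b]=0x10, mem[0x02]=0x0d, mem[0x1a]=0xd8, mem[0x1d]=0x0d

MEM[0x1b,0x02,0x1a,0x1d] = 10 0d d8 0d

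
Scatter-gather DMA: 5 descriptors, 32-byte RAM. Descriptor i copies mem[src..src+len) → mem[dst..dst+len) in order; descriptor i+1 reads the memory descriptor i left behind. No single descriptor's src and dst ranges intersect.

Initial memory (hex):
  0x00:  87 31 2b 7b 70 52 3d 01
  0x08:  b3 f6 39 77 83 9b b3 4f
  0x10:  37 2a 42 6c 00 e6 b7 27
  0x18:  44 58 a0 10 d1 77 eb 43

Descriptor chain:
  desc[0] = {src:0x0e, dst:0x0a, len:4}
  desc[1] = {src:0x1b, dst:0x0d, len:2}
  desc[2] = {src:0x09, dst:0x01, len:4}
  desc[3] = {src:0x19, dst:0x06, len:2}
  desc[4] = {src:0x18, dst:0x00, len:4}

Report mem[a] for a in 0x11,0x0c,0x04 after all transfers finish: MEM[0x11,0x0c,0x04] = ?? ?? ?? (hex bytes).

[0] 0x0e->0x0a len=4 : b3 4f 37 2a
[1] 0x1b->0x0d len=2 : 10 d1
[2] 0x09->0x01 len=4 : f6 b3 4f 37
[3] 0x19->0x06 len=2 : 58 a0
[4] 0x18->0x00 len=4 : 44 58 a0 10
query mem[0x11]=0x2a, mem[0x0c]=0x37, mem[0x04]=0x37

MEM[0x11,0x0c,0x04] = 2a 37 37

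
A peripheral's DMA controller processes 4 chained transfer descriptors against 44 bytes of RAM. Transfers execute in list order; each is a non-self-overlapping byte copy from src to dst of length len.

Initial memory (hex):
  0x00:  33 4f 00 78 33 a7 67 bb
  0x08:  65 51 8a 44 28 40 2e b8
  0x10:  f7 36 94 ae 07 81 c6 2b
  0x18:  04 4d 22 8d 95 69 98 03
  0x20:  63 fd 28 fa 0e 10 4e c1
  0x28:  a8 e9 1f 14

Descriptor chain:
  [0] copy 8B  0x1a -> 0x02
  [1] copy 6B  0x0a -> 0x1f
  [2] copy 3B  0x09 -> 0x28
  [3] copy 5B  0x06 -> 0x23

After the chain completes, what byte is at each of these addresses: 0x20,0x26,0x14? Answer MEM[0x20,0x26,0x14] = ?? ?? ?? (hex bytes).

D0: mem[0x02..0x09] <- [22 8d 95 69 98 03 63 fd]
D1: mem[0x1f..0x24] <- [8a 44 28 40 2e b8]
D2: mem[0x28..0x2a] <- [fd 8a 44]
D3: mem[0x23..0x27] <- [98 03 63 fd 8a]
query mem[0x20]=0x44, mem[0x26]=0xfd, mem[0x14]=0x07

MEM[0x20,0x26,0x14] = 44 fd 07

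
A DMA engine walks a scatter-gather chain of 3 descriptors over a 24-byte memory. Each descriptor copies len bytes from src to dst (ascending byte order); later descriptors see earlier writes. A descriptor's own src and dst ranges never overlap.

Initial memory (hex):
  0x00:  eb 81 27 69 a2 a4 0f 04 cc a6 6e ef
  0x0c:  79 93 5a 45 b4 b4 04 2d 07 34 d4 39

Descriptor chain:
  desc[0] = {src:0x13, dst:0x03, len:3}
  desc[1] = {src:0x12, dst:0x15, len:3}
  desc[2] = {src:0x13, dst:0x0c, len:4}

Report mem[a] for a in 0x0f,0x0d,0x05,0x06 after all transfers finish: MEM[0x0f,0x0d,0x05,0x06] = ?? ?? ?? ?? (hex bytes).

D0: mem[0x03..0x05] <- [2d 07 34]
D1: mem[0x15..0x17] <- [04 2d 07]
D2: mem[0x0c..0x0f] <- [2d 07 04 2d]
query mem[0x0f]=0x2d, mem[0x0d]=0x07, mem[0x05]=0x34, mem[0x06]=0x0f

MEM[0x0f,0x0d,0x05,0x06] = 2d 07 34 0f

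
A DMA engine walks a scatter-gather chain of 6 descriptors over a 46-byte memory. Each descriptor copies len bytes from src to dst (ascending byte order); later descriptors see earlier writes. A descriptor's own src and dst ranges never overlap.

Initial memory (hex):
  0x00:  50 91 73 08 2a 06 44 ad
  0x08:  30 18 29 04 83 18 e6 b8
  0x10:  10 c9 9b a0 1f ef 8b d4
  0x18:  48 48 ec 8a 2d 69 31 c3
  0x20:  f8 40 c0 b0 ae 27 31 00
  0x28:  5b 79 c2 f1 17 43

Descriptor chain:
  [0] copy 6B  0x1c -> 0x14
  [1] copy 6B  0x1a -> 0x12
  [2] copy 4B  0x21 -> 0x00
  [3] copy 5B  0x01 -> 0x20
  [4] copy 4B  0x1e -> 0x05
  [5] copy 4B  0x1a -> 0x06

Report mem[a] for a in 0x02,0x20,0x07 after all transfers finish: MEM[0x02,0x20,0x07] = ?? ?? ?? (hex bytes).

MEM[0x02,0x20,0x07] = b0 c0 8a

#0 dst[0x14+6] := {0x2d,0x69,0x31,0xc3,0xf8,0x40}
#1 dst[0x12+6] := {0xec,0x8a,0x2d,0x69,0x31,0xc3}
#2 dst[0x00+4] := {0x40,0xc0,0xb0,0xae}
#3 dst[0x20+5] := {0xc0,0xb0,0xae,0x2a,0x06}
#4 dst[0x05+4] := {0x31,0xc3,0xc0,0xb0}
#5 dst[0x06+4] := {0xec,0x8a,0x2d,0x69}
query mem[0x02]=0xb0, mem[0x20]=0xc0, mem[0x07]=0x8a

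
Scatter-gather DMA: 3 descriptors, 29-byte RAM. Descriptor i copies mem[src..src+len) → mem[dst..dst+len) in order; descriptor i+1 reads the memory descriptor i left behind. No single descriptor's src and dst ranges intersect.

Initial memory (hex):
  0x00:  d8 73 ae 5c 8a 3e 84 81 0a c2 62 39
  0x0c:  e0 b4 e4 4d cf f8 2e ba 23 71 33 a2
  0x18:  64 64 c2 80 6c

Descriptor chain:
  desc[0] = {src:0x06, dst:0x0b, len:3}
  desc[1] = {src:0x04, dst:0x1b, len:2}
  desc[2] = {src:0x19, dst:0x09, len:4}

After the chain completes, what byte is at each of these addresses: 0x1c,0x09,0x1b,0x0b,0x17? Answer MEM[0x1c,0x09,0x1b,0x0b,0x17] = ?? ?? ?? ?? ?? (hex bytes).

MEM[0x1c,0x09,0x1b,0x0b,0x17] = 3e 64 8a 8a a2

#0 dst[0x0b+3] := {0x84,0x81,0x0a}
#1 dst[0x1b+2] := {0x8a,0x3e}
#2 dst[0x09+4] := {0x64,0xc2,0x8a,0x3e}
query mem[0x1c]=0x3e, mem[0x09]=0x64, mem[0x1b]=0x8a, mem[0x0b]=0x8a, mem[0x17]=0xa2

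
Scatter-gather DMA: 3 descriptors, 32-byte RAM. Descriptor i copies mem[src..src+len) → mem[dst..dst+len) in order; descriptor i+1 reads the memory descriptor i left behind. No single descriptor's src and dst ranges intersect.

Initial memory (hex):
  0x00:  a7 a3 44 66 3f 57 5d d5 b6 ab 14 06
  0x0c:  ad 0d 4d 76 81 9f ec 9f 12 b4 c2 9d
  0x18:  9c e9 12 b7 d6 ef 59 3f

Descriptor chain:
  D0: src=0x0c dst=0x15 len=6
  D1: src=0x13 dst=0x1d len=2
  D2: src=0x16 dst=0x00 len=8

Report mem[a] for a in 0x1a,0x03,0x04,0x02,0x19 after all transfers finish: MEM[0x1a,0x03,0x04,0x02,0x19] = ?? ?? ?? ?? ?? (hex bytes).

MEM[0x1a,0x03,0x04,0x02,0x19] = 9f 81 9f 76 81

#0 dst[0x15+6] := {0xad,0x0d,0x4d,0x76,0x81,0x9f}
#1 dst[0x1d+2] := {0x9f,0x12}
#2 dst[0x00+8] := {0x0d,0x4d,0x76,0x81,0x9f,0xb7,0xd6,0x9f}
query mem[0x1a]=0x9f, mem[0x03]=0x81, mem[0x04]=0x9f, mem[0x02]=0x76, mem[0x19]=0x81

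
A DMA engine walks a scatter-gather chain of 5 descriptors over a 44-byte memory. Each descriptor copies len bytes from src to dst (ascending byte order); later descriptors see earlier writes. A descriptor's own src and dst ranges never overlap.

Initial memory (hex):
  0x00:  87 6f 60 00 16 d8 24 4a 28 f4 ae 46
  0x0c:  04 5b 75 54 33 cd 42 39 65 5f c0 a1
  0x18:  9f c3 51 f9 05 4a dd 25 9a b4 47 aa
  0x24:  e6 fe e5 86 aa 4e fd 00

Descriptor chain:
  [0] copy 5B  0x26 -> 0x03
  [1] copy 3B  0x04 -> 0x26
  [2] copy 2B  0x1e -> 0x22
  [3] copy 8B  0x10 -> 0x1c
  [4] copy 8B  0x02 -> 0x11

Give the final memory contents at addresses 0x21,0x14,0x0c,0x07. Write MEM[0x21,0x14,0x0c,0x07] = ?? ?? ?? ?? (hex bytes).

MEM[0x21,0x14,0x0c,0x07] = 5f aa 04 fd

#0 dst[0x03+5] := {0xe5,0x86,0xaa,0x4e,0xfd}
#1 dst[0x26+3] := {0x86,0xaa,0x4e}
#2 dst[0x22+2] := {0xdd,0x25}
#3 dst[0x1c+8] := {0x33,0xcd,0x42,0x39,0x65,0x5f,0xc0,0xa1}
#4 dst[0x11+8] := {0x60,0xe5,0x86,0xaa,0x4e,0xfd,0x28,0xf4}
query mem[0x21]=0x5f, mem[0x14]=0xaa, mem[0x0c]=0x04, mem[0x07]=0xfd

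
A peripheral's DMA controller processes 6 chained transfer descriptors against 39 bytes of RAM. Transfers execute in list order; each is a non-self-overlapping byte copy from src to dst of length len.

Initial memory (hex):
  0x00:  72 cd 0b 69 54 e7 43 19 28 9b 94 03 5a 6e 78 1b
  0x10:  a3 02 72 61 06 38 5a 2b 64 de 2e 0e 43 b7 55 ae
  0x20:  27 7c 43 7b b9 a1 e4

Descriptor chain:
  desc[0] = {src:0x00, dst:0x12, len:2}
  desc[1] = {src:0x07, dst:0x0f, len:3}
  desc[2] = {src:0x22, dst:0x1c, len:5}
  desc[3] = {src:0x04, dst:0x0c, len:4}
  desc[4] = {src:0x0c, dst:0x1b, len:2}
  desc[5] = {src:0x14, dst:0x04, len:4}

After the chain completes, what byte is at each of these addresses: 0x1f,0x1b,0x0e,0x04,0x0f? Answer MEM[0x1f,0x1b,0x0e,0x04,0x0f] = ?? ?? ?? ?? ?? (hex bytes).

D0: mem[0x12..0x13] <- [72 cd]
D1: mem[0x0f..0x11] <- [19 28 9b]
D2: mem[0x1c..0x20] <- [43 7b b9 a1 e4]
D3: mem[0x0c..0x0f] <- [54 e7 43 19]
D4: mem[0x1b..0x1c] <- [54 e7]
D5: mem[0x04..0x07] <- [06 38 5a 2b]
query mem[0x1f]=0xa1, mem[0x1b]=0x54, mem[0x0e]=0x43, mem[0x04]=0x06, mem[0x0f]=0x19

MEM[0x1f,0x1b,0x0e,0x04,0x0f] = a1 54 43 06 19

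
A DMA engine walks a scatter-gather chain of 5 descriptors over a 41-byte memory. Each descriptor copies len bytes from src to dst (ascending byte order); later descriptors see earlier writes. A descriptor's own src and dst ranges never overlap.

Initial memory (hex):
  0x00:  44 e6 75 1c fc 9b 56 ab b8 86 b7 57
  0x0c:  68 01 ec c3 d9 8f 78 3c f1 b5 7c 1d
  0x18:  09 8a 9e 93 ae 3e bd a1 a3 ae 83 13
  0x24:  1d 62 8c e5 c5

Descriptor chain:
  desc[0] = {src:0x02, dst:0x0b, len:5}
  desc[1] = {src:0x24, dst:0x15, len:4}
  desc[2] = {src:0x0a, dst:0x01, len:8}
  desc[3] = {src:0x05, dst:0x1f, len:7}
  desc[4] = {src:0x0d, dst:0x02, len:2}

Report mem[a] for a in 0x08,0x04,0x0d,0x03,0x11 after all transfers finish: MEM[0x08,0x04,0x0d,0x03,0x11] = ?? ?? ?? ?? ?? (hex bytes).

MEM[0x08,0x04,0x0d,0x03,0x11] = 8f fc fc 9b 8f

D0: mem[0x0b..0x0f] <- [75 1c fc 9b 56]
D1: mem[0x15..0x18] <- [1d 62 8c e5]
D2: mem[0x01..0x08] <- [b7 75 1c fc 9b 56 d9 8f]
D3: mem[0x1f..0x25] <- [9b 56 d9 8f 86 b7 75]
D4: mem[0x02..0x03] <- [fc 9b]
query mem[0x08]=0x8f, mem[0x04]=0xfc, mem[0x0d]=0xfc, mem[0x03]=0x9b, mem[0x11]=0x8f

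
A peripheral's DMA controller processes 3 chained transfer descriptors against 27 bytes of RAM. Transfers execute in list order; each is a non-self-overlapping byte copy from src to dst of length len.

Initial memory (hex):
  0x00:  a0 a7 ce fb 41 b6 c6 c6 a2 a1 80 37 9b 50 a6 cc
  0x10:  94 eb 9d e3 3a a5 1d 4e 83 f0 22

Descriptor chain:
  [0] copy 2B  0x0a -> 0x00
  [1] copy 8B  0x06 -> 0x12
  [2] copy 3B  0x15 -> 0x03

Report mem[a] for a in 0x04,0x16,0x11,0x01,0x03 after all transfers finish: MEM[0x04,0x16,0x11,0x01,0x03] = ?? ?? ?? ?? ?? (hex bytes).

MEM[0x04,0x16,0x11,0x01,0x03] = 80 80 eb 37 a1

D0: mem[0x00..0x01] <- [80 37]
D1: mem[0x12..0x19] <- [c6 c6 a2 a1 80 37 9b 50]
D2: mem[0x03..0x05] <- [a1 80 37]
query mem[0x04]=0x80, mem[0x16]=0x80, mem[0x11]=0xeb, mem[0x01]=0x37, mem[0x03]=0xa1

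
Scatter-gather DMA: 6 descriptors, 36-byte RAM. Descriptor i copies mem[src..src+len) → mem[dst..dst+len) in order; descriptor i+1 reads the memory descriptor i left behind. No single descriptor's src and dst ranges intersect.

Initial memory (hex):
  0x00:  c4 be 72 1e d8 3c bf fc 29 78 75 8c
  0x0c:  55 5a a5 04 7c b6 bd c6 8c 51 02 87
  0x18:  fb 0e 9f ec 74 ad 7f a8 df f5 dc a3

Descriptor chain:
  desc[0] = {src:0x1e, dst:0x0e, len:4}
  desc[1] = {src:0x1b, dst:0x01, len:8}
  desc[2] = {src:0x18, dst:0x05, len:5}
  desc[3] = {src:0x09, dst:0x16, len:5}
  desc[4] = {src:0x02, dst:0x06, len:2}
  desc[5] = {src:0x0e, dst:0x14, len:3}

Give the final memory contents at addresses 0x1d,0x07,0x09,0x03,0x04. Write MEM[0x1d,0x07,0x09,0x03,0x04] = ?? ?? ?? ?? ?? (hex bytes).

MEM[0x1d,0x07,0x09,0x03,0x04] = ad ad 74 ad 7f

#0 dst[0x0e+4] := {0x7f,0xa8,0xdf,0xf5}
#1 dst[0x01+8] := {0xec,0x74,0xad,0x7f,0xa8,0xdf,0xf5,0xdc}
#2 dst[0x05+5] := {0xfb,0x0e,0x9f,0xec,0x74}
#3 dst[0x16+5] := {0x74,0x75,0x8c,0x55,0x5a}
#4 dst[0x06+2] := {0x74,0xad}
#5 dst[0x14+3] := {0x7f,0xa8,0xdf}
query mem[0x1d]=0xad, mem[0x07]=0xad, mem[0x09]=0x74, mem[0x03]=0xad, mem[0x04]=0x7f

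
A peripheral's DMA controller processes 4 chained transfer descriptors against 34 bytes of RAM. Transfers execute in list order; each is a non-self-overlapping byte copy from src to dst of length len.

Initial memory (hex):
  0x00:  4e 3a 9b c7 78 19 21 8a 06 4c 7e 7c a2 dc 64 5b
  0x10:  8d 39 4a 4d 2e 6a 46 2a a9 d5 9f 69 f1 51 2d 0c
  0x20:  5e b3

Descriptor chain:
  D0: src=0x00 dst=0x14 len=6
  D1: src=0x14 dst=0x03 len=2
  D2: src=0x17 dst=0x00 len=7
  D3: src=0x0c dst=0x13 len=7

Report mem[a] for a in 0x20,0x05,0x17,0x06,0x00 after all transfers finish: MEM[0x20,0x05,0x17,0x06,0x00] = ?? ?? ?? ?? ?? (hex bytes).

MEM[0x20,0x05,0x17,0x06,0x00] = 5e f1 8d 51 c7

[0] 0x00->0x14 len=6 : 4e 3a 9b c7 78 19
[1] 0x14->0x03 len=2 : 4e 3a
[2] 0x17->0x00 len=7 : c7 78 19 9f 69 f1 51
[3] 0x0c->0x13 len=7 : a2 dc 64 5b 8d 39 4a
query mem[0x20]=0x5e, mem[0x05]=0xf1, mem[0x17]=0x8d, mem[0x06]=0x51, mem[0x00]=0xc7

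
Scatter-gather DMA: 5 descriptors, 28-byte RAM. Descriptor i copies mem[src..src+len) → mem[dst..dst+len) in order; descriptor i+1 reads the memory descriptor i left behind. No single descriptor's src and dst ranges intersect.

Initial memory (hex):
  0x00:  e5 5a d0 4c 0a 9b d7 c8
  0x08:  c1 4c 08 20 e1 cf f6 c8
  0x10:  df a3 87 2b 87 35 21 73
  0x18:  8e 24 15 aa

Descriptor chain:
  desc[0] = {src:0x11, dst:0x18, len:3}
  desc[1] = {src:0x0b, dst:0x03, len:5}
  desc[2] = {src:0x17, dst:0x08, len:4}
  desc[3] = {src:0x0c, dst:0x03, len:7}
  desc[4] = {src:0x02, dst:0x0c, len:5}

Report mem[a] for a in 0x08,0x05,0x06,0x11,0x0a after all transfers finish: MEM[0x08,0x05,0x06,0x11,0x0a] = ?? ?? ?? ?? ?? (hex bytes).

MEM[0x08,0x05,0x06,0x11,0x0a] = a3 f6 c8 a3 87

#0 dst[0x18+3] := {0xa3,0x87,0x2b}
#1 dst[0x03+5] := {0x20,0xe1,0xcf,0xf6,0xc8}
#2 dst[0x08+4] := {0x73,0xa3,0x87,0x2b}
#3 dst[0x03+7] := {0xe1,0xcf,0xf6,0xc8,0xdf,0xa3,0x87}
#4 dst[0x0c+5] := {0xd0,0xe1,0xcf,0xf6,0xc8}
query mem[0x08]=0xa3, mem[0x05]=0xf6, mem[0x06]=0xc8, mem[0x11]=0xa3, mem[0x0a]=0x87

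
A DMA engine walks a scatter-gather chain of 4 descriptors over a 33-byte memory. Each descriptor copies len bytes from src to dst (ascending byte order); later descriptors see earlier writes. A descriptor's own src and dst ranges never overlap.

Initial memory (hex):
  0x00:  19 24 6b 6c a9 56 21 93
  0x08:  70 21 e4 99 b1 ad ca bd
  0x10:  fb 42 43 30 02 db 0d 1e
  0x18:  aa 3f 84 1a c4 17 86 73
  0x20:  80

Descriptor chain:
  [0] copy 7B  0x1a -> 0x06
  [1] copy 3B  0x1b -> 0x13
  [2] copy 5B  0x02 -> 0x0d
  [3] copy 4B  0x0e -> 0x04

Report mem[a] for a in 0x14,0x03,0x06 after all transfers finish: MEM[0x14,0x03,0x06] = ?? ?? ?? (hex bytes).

#0 dst[0x06+7] := {0x84,0x1a,0xc4,0x17,0x86,0x73,0x80}
#1 dst[0x13+3] := {0x1a,0xc4,0x17}
#2 dst[0x0d+5] := {0x6b,0x6c,0xa9,0x56,0x84}
#3 dst[0x04+4] := {0x6c,0xa9,0x56,0x84}
query mem[0x14]=0xc4, mem[0x03]=0x6c, mem[0x06]=0x56

MEM[0x14,0x03,0x06] = c4 6c 56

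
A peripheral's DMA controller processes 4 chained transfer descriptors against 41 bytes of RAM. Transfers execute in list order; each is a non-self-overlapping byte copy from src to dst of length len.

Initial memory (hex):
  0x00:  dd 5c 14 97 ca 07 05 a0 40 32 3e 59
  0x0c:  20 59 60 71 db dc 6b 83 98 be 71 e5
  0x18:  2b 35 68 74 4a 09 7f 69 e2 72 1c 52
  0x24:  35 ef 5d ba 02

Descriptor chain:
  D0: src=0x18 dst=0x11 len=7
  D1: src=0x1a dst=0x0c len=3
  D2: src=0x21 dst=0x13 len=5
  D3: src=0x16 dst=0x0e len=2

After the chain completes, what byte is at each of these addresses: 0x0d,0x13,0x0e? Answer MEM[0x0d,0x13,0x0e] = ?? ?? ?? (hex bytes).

MEM[0x0d,0x13,0x0e] = 74 72 35

#0 dst[0x11+7] := {0x2b,0x35,0x68,0x74,0x4a,0x09,0x7f}
#1 dst[0x0c+3] := {0x68,0x74,0x4a}
#2 dst[0x13+5] := {0x72,0x1c,0x52,0x35,0xef}
#3 dst[0x0e+2] := {0x35,0xef}
query mem[0x0d]=0x74, mem[0x13]=0x72, mem[0x0e]=0x35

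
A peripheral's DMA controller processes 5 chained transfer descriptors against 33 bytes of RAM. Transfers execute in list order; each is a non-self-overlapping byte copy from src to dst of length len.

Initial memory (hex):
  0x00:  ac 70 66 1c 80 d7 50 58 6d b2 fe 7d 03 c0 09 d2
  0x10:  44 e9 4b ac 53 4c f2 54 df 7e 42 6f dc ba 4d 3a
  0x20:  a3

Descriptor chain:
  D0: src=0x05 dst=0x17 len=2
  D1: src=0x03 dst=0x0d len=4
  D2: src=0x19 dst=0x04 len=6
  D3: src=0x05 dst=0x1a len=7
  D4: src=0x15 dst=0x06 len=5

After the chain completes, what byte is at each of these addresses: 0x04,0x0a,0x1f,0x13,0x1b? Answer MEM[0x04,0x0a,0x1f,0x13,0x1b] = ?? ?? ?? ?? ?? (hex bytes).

MEM[0x04,0x0a,0x1f,0x13,0x1b] = 7e 7e fe ac 6f

[0] 0x05->0x17 len=2 : d7 50
[1] 0x03->0x0d len=4 : 1c 80 d7 50
[2] 0x19->0x04 len=6 : 7e 42 6f dc ba 4d
[3] 0x05->0x1a len=7 : 42 6f dc ba 4d fe 7d
[4] 0x15->0x06 len=5 : 4c f2 d7 50 7e
query mem[0x04]=0x7e, mem[0x0a]=0x7e, mem[0x1f]=0xfe, mem[0x13]=0xac, mem[0x1b]=0x6f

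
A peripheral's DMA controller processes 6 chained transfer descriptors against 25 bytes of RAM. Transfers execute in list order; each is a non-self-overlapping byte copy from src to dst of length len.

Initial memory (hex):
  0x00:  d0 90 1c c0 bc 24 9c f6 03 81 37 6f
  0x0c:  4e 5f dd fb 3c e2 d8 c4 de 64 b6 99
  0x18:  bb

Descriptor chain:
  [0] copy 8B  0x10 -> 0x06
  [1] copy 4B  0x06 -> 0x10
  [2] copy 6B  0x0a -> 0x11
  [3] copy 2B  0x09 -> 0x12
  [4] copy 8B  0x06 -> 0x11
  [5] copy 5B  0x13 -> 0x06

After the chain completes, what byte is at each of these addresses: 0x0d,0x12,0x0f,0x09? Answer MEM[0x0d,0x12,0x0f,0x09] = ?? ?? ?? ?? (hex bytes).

MEM[0x0d,0x12,0x0f,0x09] = 99 e2 fb 64

D0: mem[0x06..0x0d] <- [3c e2 d8 c4 de 64 b6 99]
D1: mem[0x10..0x13] <- [3c e2 d8 c4]
D2: mem[0x11..0x16] <- [de 64 b6 99 dd fb]
D3: mem[0x12..0x13] <- [c4 de]
D4: mem[0x11..0x18] <- [3c e2 d8 c4 de 64 b6 99]
D5: mem[0x06..0x0a] <- [d8 c4 de 64 b6]
query mem[0x0d]=0x99, mem[0x12]=0xe2, mem[0x0f]=0xfb, mem[0x09]=0x64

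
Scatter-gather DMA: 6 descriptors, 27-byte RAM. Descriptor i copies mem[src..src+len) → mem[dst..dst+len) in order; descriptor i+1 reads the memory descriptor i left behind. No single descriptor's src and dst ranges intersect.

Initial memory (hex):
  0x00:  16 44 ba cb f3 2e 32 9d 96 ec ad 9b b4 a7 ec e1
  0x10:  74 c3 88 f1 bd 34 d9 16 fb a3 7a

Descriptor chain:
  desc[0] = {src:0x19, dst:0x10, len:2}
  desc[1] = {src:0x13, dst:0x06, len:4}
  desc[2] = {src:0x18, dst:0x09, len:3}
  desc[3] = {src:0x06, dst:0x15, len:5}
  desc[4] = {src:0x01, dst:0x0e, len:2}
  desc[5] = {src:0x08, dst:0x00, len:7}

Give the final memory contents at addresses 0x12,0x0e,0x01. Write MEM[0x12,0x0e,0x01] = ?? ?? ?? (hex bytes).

D0: mem[0x10..0x11] <- [a3 7a]
D1: mem[0x06..0x09] <- [f1 bd 34 d9]
D2: mem[0x09..0x0b] <- [fb a3 7a]
D3: mem[0x15..0x19] <- [f1 bd 34 fb a3]
D4: mem[0x0e..0x0f] <- [44 ba]
D5: mem[0x00..0x06] <- [34 fb a3 7a b4 a7 44]
query mem[0x12]=0x88, mem[0x0e]=0x44, mem[0x01]=0xfb

MEM[0x12,0x0e,0x01] = 88 44 fb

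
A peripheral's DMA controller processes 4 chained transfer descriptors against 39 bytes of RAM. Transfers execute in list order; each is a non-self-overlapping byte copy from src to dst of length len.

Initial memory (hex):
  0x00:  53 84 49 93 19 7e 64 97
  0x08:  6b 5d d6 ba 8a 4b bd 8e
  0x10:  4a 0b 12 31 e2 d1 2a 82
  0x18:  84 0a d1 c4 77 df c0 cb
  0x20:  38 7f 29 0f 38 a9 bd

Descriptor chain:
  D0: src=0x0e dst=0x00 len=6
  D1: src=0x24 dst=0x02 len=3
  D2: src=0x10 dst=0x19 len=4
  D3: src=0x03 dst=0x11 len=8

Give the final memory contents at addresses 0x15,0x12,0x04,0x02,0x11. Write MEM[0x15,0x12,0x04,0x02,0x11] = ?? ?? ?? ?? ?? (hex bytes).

D0: mem[0x00..0x05] <- [bd 8e 4a 0b 12 31]
D1: mem[0x02..0x04] <- [38 a9 bd]
D2: mem[0x19..0x1c] <- [4a 0b 12 31]
D3: mem[0x11..0x18] <- [a9 bd 31 64 97 6b 5d d6]
query mem[0x15]=0x97, mem[0x12]=0xbd, mem[0x04]=0xbd, mem[0x02]=0x38, mem[0x11]=0xa9

MEM[0x15,0x12,0x04,0x02,0x11] = 97 bd bd 38 a9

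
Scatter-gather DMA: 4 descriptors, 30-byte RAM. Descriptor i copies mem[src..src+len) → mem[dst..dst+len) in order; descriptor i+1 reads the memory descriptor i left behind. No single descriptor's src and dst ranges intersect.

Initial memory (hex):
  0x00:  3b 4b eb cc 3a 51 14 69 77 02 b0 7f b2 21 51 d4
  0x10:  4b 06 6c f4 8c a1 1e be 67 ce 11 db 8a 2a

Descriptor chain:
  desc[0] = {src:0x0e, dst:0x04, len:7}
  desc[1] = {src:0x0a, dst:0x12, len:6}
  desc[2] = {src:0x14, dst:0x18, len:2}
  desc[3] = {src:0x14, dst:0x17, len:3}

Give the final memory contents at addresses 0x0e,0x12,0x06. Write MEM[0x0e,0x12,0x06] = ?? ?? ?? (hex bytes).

#0 dst[0x04+7] := {0x51,0xd4,0x4b,0x06,0x6c,0xf4,0x8c}
#1 dst[0x12+6] := {0x8c,0x7f,0xb2,0x21,0x51,0xd4}
#2 dst[0x18+2] := {0xb2,0x21}
#3 dst[0x17+3] := {0xb2,0x21,0x51}
query mem[0x0e]=0x51, mem[0x12]=0x8c, mem[0x06]=0x4b

MEM[0x0e,0x12,0x06] = 51 8c 4b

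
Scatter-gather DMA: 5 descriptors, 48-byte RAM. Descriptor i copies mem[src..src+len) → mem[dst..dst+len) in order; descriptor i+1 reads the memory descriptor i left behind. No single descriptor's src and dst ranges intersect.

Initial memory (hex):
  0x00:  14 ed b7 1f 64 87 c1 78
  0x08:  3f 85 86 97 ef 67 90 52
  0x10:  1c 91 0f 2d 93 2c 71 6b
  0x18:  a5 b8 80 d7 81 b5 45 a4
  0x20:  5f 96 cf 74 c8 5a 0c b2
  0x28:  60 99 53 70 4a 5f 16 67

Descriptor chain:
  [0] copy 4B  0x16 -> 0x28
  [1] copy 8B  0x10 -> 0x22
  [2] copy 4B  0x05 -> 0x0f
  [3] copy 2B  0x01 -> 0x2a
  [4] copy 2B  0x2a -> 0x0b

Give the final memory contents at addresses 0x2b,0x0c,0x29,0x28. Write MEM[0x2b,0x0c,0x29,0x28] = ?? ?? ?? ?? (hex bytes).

[0] 0x16->0x28 len=4 : 71 6b a5 b8
[1] 0x10->0x22 len=8 : 1c 91 0f 2d 93 2c 71 6b
[2] 0x05->0x0f len=4 : 87 c1 78 3f
[3] 0x01->0x2a len=2 : ed b7
[4] 0x2a->0x0b len=2 : ed b7
query mem[0x2b]=0xb7, mem[0x0c]=0xb7, mem[0x29]=0x6b, mem[0x28]=0x71

MEM[0x2b,0x0c,0x29,0x28] = b7 b7 6b 71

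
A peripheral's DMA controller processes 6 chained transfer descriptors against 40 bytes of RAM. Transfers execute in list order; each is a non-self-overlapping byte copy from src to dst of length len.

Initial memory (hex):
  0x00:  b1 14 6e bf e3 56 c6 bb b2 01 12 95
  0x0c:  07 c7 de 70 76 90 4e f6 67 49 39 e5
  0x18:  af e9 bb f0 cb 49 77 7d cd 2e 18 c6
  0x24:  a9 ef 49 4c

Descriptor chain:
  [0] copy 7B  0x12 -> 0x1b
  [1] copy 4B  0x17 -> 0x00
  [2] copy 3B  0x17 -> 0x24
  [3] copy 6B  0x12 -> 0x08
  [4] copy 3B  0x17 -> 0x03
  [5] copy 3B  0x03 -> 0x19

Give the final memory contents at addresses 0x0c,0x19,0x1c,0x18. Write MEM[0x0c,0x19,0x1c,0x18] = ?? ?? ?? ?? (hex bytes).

MEM[0x0c,0x19,0x1c,0x18] = 39 e5 f6 af

D0: mem[0x1b..0x21] <- [4e f6 67 49 39 e5 af]
D1: mem[0x00..0x03] <- [e5 af e9 bb]
D2: mem[0x24..0x26] <- [e5 af e9]
D3: mem[0x08..0x0d] <- [4e f6 67 49 39 e5]
D4: mem[0x03..0x05] <- [e5 af e9]
D5: mem[0x19..0x1b] <- [e5 af e9]
query mem[0x0c]=0x39, mem[0x19]=0xe5, mem[0x1c]=0xf6, mem[0x18]=0xaf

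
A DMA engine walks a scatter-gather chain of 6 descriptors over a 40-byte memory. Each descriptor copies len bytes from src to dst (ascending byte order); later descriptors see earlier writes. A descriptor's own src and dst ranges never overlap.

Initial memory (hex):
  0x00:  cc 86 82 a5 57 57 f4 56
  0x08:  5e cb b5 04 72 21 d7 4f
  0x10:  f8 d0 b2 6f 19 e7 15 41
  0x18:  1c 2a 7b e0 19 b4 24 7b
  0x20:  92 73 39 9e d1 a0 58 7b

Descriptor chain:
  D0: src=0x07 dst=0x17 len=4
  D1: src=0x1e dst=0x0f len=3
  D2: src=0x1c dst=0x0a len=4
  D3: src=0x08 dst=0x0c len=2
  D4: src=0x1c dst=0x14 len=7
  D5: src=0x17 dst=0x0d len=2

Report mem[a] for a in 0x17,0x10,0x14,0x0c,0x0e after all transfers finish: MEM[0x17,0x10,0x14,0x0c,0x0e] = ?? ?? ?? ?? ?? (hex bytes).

D0: mem[0x17..0x1a] <- [56 5e cb b5]
D1: mem[0x0f..0x11] <- [24 7b 92]
D2: mem[0x0a..0x0d] <- [19 b4 24 7b]
D3: mem[0x0c..0x0d] <- [5e cb]
D4: mem[0x14..0x1a] <- [19 b4 24 7b 92 73 39]
D5: mem[0x0d..0x0e] <- [7b 92]
query mem[0x17]=0x7b, mem[0x10]=0x7b, mem[0x14]=0x19, mem[0x0c]=0x5e, mem[0x0e]=0x92

MEM[0x17,0x10,0x14,0x0c,0x0e] = 7b 7b 19 5e 92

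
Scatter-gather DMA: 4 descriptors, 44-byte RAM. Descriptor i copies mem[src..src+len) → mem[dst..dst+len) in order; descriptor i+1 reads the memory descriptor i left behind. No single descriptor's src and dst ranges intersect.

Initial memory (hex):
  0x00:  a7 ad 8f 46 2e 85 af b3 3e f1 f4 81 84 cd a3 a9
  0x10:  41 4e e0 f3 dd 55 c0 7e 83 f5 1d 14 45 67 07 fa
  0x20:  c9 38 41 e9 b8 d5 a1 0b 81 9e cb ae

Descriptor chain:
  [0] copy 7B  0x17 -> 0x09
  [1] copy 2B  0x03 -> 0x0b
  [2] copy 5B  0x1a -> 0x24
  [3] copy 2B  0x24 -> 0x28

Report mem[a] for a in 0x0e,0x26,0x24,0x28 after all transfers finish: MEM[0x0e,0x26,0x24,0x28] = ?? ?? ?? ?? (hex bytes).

D0: mem[0x09..0x0f] <- [7e 83 f5 1d 14 45 67]
D1: mem[0x0b..0x0c] <- [46 2e]
D2: mem[0x24..0x28] <- [1d 14 45 67 07]
D3: mem[0x28..0x29] <- [1d 14]
query mem[0x0e]=0x45, mem[0x26]=0x45, mem[0x24]=0x1d, mem[0x28]=0x1d

MEM[0x0e,0x26,0x24,0x28] = 45 45 1d 1d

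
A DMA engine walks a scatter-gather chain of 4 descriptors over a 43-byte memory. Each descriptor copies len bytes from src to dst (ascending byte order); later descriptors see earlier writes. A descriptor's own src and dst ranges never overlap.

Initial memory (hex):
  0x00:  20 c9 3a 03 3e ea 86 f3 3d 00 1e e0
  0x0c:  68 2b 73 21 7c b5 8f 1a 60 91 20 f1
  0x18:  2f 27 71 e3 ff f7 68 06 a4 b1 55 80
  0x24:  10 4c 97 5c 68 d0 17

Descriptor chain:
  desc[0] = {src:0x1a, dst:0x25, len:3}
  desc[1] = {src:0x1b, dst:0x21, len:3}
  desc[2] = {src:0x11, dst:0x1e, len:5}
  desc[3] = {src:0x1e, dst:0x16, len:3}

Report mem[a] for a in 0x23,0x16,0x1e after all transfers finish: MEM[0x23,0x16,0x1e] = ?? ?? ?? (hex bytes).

[0] 0x1a->0x25 len=3 : 71 e3 ff
[1] 0x1b->0x21 len=3 : e3 ff f7
[2] 0x11->0x1e len=5 : b5 8f 1a 60 91
[3] 0x1e->0x16 len=3 : b5 8f 1a
query mem[0x23]=0xf7, mem[0x16]=0xb5, mem[0x1e]=0xb5

MEM[0x23,0x16,0x1e] = f7 b5 b5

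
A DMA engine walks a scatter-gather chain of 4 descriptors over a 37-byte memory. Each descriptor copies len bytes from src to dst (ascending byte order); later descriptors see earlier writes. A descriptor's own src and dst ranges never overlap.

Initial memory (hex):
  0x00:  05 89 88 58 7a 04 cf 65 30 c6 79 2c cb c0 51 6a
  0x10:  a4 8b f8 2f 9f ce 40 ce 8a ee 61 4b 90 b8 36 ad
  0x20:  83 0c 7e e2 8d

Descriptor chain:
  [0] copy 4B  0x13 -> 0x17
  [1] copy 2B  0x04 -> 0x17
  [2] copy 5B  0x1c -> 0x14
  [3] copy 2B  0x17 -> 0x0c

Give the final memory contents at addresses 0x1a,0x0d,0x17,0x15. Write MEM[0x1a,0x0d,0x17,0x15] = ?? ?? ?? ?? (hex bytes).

[0] 0x13->0x17 len=4 : 2f 9f ce 40
[1] 0x04->0x17 len=2 : 7a 04
[2] 0x1c->0x14 len=5 : 90 b8 36 ad 83
[3] 0x17->0x0c len=2 : ad 83
query mem[0x1a]=0x40, mem[0x0d]=0x83, mem[0x17]=0xad, mem[0x15]=0xb8

MEM[0x1a,0x0d,0x17,0x15] = 40 83 ad b8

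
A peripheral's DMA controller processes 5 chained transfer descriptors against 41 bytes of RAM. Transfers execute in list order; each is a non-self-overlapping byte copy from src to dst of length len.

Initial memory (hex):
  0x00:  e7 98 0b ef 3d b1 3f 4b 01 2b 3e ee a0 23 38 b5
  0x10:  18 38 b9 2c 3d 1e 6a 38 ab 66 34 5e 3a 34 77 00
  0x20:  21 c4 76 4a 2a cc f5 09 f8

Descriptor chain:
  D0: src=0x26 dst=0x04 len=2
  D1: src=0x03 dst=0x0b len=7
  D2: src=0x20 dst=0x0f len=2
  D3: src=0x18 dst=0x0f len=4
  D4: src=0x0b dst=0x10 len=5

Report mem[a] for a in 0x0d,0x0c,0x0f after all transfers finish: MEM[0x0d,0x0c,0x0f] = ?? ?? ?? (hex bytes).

#0 dst[0x04+2] := {0xf5,0x09}
#1 dst[0x0b+7] := {0xef,0xf5,0x09,0x3f,0x4b,0x01,0x2b}
#2 dst[0x0f+2] := {0x21,0xc4}
#3 dst[0x0f+4] := {0xab,0x66,0x34,0x5e}
#4 dst[0x10+5] := {0xef,0xf5,0x09,0x3f,0xab}
query mem[0x0d]=0x09, mem[0x0c]=0xf5, mem[0x0f]=0xab

MEM[0x0d,0x0c,0x0f] = 09 f5 ab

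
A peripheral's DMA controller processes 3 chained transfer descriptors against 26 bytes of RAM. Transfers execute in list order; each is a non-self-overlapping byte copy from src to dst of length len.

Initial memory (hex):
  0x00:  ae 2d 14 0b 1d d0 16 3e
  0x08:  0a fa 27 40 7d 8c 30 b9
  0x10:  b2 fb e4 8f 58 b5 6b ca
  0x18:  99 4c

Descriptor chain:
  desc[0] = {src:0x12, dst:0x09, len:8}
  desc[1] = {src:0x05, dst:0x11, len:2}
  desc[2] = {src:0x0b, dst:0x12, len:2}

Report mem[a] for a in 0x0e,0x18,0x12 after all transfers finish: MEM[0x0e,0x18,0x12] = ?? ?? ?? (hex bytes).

MEM[0x0e,0x18,0x12] = ca 99 58

#0 dst[0x09+8] := {0xe4,0x8f,0x58,0xb5,0x6b,0xca,0x99,0x4c}
#1 dst[0x11+2] := {0xd0,0x16}
#2 dst[0x12+2] := {0x58,0xb5}
query mem[0x0e]=0xca, mem[0x18]=0x99, mem[0x12]=0x58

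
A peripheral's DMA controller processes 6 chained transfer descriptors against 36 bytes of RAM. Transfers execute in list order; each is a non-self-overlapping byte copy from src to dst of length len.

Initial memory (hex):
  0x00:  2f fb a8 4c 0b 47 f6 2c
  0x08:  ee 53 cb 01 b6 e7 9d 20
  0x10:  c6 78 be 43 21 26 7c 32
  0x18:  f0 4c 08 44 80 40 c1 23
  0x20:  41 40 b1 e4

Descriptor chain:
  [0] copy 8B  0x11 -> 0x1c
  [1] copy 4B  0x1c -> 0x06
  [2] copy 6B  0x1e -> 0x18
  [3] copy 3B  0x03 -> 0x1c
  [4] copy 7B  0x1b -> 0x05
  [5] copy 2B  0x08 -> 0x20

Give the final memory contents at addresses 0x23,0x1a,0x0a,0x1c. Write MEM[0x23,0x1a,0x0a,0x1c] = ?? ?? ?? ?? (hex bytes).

[0] 0x11->0x1c len=8 : 78 be 43 21 26 7c 32 f0
[1] 0x1c->0x06 len=4 : 78 be 43 21
[2] 0x1e->0x18 len=6 : 43 21 26 7c 32 f0
[3] 0x03->0x1c len=3 : 4c 0b 47
[4] 0x1b->0x05 len=7 : 7c 4c 0b 47 21 26 7c
[5] 0x08->0x20 len=2 : 47 21
query mem[0x23]=0xf0, mem[0x1a]=0x26, mem[0x0a]=0x26, mem[0x1c]=0x4c

MEM[0x23,0x1a,0x0a,0x1c] = f0 26 26 4c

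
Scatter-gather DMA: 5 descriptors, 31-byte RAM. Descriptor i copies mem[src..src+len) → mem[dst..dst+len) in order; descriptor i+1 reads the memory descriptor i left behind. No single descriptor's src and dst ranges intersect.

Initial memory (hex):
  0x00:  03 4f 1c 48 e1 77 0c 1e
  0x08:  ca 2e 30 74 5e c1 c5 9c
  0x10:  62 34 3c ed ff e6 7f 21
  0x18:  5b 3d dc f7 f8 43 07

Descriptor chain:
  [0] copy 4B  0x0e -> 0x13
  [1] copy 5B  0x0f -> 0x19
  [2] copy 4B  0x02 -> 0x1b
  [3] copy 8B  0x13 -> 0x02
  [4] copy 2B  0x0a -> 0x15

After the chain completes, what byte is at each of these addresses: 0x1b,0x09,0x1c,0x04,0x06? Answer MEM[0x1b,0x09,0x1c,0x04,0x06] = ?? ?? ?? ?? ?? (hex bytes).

#0 dst[0x13+4] := {0xc5,0x9c,0x62,0x34}
#1 dst[0x19+5] := {0x9c,0x62,0x34,0x3c,0xc5}
#2 dst[0x1b+4] := {0x1c,0x48,0xe1,0x77}
#3 dst[0x02+8] := {0xc5,0x9c,0x62,0x34,0x21,0x5b,0x9c,0x62}
#4 dst[0x15+2] := {0x30,0x74}
query mem[0x1b]=0x1c, mem[0x09]=0x62, mem[0x1c]=0x48, mem[0x04]=0x62, mem[0x06]=0x21

MEM[0x1b,0x09,0x1c,0x04,0x06] = 1c 62 48 62 21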